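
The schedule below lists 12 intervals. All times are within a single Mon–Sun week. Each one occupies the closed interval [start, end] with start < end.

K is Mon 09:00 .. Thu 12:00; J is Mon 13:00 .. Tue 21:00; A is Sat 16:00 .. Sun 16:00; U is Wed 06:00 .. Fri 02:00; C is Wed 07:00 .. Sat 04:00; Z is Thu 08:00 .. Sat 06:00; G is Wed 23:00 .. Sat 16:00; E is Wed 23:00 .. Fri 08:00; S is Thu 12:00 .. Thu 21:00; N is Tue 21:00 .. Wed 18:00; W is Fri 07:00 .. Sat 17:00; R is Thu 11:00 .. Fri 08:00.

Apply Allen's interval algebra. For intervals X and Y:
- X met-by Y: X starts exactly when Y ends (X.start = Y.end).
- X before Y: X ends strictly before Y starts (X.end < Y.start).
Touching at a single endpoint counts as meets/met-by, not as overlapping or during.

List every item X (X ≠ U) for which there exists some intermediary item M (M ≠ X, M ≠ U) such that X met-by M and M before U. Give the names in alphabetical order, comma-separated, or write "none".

Target U = [Wed 06:00, Fri 02:00].
Intermediaries M with M before U: J.
Via J — items with X met-by J: N.
Union: N.

N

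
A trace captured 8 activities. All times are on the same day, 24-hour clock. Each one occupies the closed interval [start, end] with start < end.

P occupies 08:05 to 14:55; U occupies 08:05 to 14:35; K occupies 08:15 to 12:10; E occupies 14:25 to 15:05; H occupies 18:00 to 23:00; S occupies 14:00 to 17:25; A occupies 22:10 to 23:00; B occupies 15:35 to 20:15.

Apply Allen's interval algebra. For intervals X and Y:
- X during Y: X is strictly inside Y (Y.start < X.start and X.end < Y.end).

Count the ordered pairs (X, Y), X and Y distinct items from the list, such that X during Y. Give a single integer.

Checking all 56 ordered pairs for relation 'during'; matching pairs in alphabetical order:
(E, S): E during S ✓
(K, P): K during P ✓
(K, U): K during U ✓
Count: 3.

3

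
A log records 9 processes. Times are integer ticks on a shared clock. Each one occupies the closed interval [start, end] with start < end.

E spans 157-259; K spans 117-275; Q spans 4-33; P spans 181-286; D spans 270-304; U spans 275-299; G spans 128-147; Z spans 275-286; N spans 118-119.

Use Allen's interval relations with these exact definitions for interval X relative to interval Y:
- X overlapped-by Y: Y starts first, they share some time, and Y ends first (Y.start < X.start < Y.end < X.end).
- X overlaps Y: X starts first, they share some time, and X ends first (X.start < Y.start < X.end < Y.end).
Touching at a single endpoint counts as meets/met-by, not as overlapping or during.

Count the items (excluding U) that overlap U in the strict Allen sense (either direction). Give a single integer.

Target U = [275, 299].
D [270, 304] → contains → no.
E [157, 259] → before → no.
G [128, 147] → before → no.
K [117, 275] → meets → no.
N [118, 119] → before → no.
P [181, 286] → overlaps → counts.
Q [4, 33] → before → no.
Z [275, 286] → starts → no.
Total: 1.

1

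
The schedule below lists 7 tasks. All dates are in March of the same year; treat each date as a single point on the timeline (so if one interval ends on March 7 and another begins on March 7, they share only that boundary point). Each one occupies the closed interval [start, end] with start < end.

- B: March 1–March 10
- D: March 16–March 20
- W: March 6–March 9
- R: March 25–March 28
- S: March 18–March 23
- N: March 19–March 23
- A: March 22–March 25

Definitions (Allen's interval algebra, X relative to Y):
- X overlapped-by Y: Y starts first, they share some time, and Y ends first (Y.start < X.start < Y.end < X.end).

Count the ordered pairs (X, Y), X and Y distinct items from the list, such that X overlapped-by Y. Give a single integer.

4

Checking all 42 ordered pairs for relation 'overlapped-by'; matching pairs in alphabetical order:
(A, N): A overlapped-by N ✓
(A, S): A overlapped-by S ✓
(N, D): N overlapped-by D ✓
(S, D): S overlapped-by D ✓
Count: 4.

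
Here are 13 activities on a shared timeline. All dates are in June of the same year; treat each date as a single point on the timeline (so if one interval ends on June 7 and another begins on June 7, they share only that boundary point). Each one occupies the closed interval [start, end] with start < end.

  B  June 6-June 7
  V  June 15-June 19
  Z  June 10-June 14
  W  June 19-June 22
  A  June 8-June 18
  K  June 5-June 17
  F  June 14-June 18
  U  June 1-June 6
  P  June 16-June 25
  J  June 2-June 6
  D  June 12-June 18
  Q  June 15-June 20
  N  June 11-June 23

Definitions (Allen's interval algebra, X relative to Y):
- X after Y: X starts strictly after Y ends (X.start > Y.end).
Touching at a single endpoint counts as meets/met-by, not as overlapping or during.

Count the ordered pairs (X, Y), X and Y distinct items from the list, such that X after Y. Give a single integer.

35

Checking all 156 ordered pairs for relation 'after'; matching pairs in alphabetical order:
(A, B): A after B ✓
(A, J): A after J ✓
(A, U): A after U ✓
(D, B): D after B ✓
(D, J): D after J ✓
(D, U): D after U ✓
(F, B): F after B ✓
(F, J): F after J ✓
(F, U): F after U ✓
(N, B): N after B ✓
(N, J): N after J ✓
(N, U): N after U ✓
(P, B): P after B ✓
(P, J): P after J ✓
(P, U): P after U ✓
(P, Z): P after Z ✓
(Q, B): Q after B ✓
(Q, J): Q after J ✓
(Q, U): Q after U ✓
(Q, Z): Q after Z ✓
(V, B): V after B ✓
(V, J): V after J ✓
(V, U): V after U ✓
(V, Z): V after Z ✓
... plus 11 further pairs not listed.
Count: 35.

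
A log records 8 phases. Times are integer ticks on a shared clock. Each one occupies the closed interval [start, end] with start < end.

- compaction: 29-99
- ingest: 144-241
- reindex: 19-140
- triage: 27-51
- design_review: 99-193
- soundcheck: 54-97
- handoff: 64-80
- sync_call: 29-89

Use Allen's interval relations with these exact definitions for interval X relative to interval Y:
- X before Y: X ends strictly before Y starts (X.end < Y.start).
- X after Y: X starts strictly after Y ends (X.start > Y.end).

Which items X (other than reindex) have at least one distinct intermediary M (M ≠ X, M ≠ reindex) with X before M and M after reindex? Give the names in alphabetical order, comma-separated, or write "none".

compaction, handoff, soundcheck, sync_call, triage

Target reindex = [19, 140].
Intermediaries M with M after reindex: ingest.
Via ingest — items with X before ingest: compaction, handoff, soundcheck, sync_call, triage.
Union: compaction, handoff, soundcheck, sync_call, triage.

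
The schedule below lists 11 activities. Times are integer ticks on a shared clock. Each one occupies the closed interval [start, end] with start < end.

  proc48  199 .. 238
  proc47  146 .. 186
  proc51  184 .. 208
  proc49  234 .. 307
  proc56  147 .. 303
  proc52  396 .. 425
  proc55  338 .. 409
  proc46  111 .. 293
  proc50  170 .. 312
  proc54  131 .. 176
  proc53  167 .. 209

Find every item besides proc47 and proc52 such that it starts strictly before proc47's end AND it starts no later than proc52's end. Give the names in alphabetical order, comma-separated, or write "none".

Conditions: its start is strictly before proc47's end (X.start < 186) AND its start is no later than proc52's end (X.start <= 425).
proc46: start 111 < 186? ✓; start 111 <= 425? ✓ → yes.
proc48: start 199 < 186? ✗; start 199 <= 425? ✓ → no.
proc49: start 234 < 186? ✗; start 234 <= 425? ✓ → no.
proc50: start 170 < 186? ✓; start 170 <= 425? ✓ → yes.
proc51: start 184 < 186? ✓; start 184 <= 425? ✓ → yes.
proc53: start 167 < 186? ✓; start 167 <= 425? ✓ → yes.
proc54: start 131 < 186? ✓; start 131 <= 425? ✓ → yes.
proc55: start 338 < 186? ✗; start 338 <= 425? ✓ → no.
proc56: start 147 < 186? ✓; start 147 <= 425? ✓ → yes.
Result: proc46, proc50, proc51, proc53, proc54, proc56.

proc46, proc50, proc51, proc53, proc54, proc56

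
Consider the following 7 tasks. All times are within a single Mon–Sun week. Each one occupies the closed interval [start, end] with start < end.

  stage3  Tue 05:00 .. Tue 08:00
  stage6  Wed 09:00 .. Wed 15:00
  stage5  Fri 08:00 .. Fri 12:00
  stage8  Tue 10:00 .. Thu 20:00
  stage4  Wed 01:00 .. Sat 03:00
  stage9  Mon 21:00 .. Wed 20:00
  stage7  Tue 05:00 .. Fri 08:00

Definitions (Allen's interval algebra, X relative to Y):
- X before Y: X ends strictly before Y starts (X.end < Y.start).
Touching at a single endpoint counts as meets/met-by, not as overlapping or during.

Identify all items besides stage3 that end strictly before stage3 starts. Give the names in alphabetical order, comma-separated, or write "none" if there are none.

Target stage3 = [Tue 05:00, Tue 08:00].
stage4 [Wed 01:00, Sat 03:00] → after → no.
stage5 [Fri 08:00, Fri 12:00] → after → no.
stage6 [Wed 09:00, Wed 15:00] → after → no.
stage7 [Tue 05:00, Fri 08:00] → started-by → no.
stage8 [Tue 10:00, Thu 20:00] → after → no.
stage9 [Mon 21:00, Wed 20:00] → contains → no.
Result: none.

none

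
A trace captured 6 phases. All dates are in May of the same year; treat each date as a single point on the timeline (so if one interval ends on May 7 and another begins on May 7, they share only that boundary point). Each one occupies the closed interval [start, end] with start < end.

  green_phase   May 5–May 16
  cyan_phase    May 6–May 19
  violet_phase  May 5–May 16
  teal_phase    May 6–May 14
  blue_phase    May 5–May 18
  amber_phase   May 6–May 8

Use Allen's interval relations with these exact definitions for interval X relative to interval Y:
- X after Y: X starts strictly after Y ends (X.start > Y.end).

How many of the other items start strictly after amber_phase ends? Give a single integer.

Target amber_phase = [May 6, May 8].
blue_phase [May 5, May 18] → contains → no.
cyan_phase [May 6, May 19] → started-by → no.
green_phase [May 5, May 16] → contains → no.
teal_phase [May 6, May 14] → started-by → no.
violet_phase [May 5, May 16] → contains → no.
Total: 0.

0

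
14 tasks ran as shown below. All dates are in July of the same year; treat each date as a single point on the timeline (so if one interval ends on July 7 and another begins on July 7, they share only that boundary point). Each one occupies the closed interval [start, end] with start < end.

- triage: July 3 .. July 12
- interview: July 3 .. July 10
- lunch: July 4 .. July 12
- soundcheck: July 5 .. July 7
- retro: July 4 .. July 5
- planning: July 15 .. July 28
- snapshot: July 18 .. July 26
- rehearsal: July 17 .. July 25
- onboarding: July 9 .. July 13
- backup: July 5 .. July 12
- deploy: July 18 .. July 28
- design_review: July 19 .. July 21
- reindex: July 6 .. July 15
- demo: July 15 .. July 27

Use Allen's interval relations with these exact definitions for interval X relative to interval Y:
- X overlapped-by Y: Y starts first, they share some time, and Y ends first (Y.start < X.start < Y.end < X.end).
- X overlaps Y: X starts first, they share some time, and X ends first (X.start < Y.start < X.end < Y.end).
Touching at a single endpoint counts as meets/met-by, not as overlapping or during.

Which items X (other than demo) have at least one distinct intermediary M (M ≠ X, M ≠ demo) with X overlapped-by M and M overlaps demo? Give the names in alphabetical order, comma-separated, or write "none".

Target demo = [July 15, July 27].
Intermediaries M with M overlaps demo: none.
Union: none.

none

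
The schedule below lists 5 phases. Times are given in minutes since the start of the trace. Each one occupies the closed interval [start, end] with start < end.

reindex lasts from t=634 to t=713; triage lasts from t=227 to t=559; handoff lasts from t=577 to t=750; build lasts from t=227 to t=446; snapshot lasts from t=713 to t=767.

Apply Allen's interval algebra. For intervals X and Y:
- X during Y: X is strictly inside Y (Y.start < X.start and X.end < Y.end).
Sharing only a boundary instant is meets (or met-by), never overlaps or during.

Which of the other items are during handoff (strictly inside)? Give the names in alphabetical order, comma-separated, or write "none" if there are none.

reindex

Target handoff = [t=577, t=750].
build [t=227, t=446] → before → no.
reindex [t=634, t=713] → during → yes.
snapshot [t=713, t=767] → overlapped-by → no.
triage [t=227, t=559] → before → no.
Result: reindex.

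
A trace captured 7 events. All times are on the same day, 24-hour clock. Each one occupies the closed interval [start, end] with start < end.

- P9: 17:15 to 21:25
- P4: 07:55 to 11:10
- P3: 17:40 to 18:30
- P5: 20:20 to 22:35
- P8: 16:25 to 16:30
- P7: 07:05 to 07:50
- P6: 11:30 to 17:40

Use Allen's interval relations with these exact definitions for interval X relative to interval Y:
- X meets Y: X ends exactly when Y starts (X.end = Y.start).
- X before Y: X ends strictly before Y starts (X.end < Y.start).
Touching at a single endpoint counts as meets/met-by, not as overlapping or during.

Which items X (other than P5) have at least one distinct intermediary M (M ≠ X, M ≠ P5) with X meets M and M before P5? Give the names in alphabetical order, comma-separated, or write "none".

Target P5 = [20:20, 22:35].
Intermediaries M with M before P5: P3, P4, P6, P7, P8.
Via P3 — items with X meets P3: P6.
Via P4 — items with X meets P4: none.
Via P6 — items with X meets P6: none.
Via P7 — items with X meets P7: none.
Via P8 — items with X meets P8: none.
Union: P6.

P6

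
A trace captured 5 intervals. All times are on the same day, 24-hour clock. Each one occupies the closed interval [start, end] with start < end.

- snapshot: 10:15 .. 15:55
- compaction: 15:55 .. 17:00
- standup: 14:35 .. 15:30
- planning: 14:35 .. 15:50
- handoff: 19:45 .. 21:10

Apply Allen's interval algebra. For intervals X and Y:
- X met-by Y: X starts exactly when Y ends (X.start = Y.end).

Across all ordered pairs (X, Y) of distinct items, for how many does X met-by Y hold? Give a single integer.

1

Checking all 20 ordered pairs for relation 'met-by'; matching pairs in alphabetical order:
(compaction, snapshot): compaction met-by snapshot ✓
Count: 1.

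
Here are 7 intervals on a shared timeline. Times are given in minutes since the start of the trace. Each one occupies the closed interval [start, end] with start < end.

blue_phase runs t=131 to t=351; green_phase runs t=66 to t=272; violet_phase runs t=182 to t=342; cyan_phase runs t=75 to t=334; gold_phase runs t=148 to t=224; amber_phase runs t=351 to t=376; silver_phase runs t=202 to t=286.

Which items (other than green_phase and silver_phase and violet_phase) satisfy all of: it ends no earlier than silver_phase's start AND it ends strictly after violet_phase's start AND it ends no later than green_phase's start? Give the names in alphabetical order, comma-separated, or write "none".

Conditions: its end is no earlier than silver_phase's start (X.end >= t=202) AND its end is strictly after violet_phase's start (X.end > t=182) AND its end is no later than green_phase's start (X.end <= t=66).
amber_phase: end t=376 >= t=202? ✓; end t=376 > t=182? ✓; end t=376 <= t=66? ✗ → no.
blue_phase: end t=351 >= t=202? ✓; end t=351 > t=182? ✓; end t=351 <= t=66? ✗ → no.
cyan_phase: end t=334 >= t=202? ✓; end t=334 > t=182? ✓; end t=334 <= t=66? ✗ → no.
gold_phase: end t=224 >= t=202? ✓; end t=224 > t=182? ✓; end t=224 <= t=66? ✗ → no.
Result: none.

none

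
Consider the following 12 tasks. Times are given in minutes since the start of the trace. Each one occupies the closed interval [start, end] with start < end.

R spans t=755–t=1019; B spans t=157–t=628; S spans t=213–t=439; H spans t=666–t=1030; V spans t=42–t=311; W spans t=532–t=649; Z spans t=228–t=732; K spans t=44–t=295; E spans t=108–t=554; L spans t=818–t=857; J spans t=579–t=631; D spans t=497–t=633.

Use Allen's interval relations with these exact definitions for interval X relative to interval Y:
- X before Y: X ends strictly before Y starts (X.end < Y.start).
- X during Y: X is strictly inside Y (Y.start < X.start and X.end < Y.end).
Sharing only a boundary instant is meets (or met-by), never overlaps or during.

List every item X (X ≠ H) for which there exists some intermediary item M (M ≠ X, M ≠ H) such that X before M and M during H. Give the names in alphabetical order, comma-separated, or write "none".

Target H = [t=666, t=1030].
Intermediaries M with M during H: L, R.
Via L — items with X before L: B, D, E, J, K, S, V, W, Z.
Via R — items with X before R: B, D, E, J, K, S, V, W, Z.
Union: B, D, E, J, K, S, V, W, Z.

B, D, E, J, K, S, V, W, Z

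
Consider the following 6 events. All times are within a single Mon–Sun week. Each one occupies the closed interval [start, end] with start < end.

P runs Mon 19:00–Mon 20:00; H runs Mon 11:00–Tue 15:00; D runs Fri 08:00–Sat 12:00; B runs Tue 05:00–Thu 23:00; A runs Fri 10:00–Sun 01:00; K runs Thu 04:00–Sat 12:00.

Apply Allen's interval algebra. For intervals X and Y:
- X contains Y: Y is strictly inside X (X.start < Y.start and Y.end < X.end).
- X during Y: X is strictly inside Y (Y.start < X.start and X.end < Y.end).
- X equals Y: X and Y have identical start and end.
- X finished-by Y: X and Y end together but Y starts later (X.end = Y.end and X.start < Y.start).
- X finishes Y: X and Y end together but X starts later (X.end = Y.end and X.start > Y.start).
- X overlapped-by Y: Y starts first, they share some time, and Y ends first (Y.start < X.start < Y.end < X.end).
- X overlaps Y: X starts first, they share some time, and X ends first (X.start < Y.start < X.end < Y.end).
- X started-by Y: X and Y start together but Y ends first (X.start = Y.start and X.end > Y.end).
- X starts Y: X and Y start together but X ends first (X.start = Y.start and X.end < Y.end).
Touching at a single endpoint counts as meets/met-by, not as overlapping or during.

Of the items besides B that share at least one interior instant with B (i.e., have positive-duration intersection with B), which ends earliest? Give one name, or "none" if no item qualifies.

Target B = [Tue 05:00, Thu 23:00].
A [Fri 10:00, Sun 01:00] → after → excluded.
D [Fri 08:00, Sat 12:00] → after → excluded.
H [Mon 11:00, Tue 15:00] → overlaps → candidate.
K [Thu 04:00, Sat 12:00] → overlapped-by → candidate.
P [Mon 19:00, Mon 20:00] → before → excluded.
Among candidates, earliest end is Tue 15:00 → H.

H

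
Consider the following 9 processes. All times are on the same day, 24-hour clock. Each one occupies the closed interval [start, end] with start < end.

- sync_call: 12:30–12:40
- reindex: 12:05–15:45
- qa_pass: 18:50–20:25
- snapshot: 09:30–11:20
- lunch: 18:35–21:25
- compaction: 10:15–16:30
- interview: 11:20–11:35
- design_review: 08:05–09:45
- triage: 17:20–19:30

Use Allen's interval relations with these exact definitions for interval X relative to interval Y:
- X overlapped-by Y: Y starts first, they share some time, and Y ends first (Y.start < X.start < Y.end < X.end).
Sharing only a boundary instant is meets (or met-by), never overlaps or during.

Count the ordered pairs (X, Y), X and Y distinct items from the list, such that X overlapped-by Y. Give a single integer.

Checking all 72 ordered pairs for relation 'overlapped-by'; matching pairs in alphabetical order:
(compaction, snapshot): compaction overlapped-by snapshot ✓
(lunch, triage): lunch overlapped-by triage ✓
(qa_pass, triage): qa_pass overlapped-by triage ✓
(snapshot, design_review): snapshot overlapped-by design_review ✓
Count: 4.

4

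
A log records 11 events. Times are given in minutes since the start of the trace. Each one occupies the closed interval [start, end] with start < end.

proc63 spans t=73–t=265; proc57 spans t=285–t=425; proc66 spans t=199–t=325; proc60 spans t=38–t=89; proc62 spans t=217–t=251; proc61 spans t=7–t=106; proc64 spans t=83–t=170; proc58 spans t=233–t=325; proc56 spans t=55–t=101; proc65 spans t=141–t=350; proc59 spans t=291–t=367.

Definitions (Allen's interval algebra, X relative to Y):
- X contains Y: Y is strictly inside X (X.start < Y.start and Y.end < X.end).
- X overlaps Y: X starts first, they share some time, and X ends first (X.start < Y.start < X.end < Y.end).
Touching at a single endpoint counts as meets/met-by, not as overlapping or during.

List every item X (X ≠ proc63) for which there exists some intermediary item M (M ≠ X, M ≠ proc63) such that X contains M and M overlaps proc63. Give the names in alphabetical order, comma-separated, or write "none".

proc61

Target proc63 = [t=73, t=265].
Intermediaries M with M overlaps proc63: proc56, proc60, proc61.
Via proc56 — items with X contains proc56: proc61.
Via proc60 — items with X contains proc60: proc61.
Via proc61 — items with X contains proc61: none.
Union: proc61.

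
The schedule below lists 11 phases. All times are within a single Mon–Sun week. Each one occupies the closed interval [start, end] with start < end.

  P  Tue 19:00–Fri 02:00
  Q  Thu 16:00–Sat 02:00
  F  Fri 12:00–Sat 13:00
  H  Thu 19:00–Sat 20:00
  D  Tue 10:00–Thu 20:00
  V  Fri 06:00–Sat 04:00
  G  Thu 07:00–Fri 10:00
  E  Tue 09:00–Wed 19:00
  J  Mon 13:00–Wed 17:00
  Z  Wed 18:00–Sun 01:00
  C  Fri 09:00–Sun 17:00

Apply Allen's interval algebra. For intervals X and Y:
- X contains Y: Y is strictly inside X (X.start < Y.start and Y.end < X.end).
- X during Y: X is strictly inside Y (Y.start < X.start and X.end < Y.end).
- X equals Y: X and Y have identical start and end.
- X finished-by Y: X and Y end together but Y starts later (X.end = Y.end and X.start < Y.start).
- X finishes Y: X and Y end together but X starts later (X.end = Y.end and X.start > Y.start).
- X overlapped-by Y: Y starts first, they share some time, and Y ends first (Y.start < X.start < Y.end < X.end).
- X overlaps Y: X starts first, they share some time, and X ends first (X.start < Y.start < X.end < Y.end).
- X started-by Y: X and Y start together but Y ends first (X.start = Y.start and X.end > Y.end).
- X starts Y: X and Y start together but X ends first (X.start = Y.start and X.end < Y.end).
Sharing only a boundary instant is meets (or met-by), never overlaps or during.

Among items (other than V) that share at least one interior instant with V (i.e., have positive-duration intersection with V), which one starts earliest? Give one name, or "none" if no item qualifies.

Target V = [Fri 06:00, Sat 04:00].
C [Fri 09:00, Sun 17:00] → overlapped-by → candidate.
D [Tue 10:00, Thu 20:00] → before → excluded.
E [Tue 09:00, Wed 19:00] → before → excluded.
F [Fri 12:00, Sat 13:00] → overlapped-by → candidate.
G [Thu 07:00, Fri 10:00] → overlaps → candidate.
H [Thu 19:00, Sat 20:00] → contains → candidate.
J [Mon 13:00, Wed 17:00] → before → excluded.
P [Tue 19:00, Fri 02:00] → before → excluded.
Q [Thu 16:00, Sat 02:00] → overlaps → candidate.
Z [Wed 18:00, Sun 01:00] → contains → candidate.
Among candidates, earliest start is Wed 18:00 → Z.

Z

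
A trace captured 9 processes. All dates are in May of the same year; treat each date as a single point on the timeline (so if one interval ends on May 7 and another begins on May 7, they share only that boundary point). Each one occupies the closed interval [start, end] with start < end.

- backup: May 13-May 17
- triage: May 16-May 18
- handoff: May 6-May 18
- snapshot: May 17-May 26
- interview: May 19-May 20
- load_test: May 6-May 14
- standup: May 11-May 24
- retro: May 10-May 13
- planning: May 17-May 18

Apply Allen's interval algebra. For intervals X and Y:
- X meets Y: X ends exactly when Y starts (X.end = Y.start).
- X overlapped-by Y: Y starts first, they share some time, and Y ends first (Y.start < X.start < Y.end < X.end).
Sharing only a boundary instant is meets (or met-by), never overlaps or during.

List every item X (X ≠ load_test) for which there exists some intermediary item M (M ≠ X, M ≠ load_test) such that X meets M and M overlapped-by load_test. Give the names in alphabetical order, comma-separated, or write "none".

Target load_test = [May 6, May 14].
Intermediaries M with M overlapped-by load_test: backup, standup.
Via backup — items with X meets backup: retro.
Via standup — items with X meets standup: none.
Union: retro.

retro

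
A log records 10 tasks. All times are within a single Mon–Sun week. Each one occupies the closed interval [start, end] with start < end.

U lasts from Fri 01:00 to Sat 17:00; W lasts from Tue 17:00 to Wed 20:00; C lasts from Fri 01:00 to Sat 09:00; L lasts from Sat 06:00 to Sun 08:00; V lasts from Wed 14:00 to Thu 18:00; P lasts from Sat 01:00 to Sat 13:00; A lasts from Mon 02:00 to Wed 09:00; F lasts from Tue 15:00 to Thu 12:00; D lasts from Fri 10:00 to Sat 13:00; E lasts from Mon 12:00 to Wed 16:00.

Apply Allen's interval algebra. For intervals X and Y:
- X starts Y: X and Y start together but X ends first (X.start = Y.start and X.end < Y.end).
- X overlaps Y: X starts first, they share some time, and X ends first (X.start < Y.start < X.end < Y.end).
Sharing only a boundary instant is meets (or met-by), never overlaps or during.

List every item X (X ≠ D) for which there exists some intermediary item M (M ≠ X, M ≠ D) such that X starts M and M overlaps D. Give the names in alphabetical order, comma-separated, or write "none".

none

Target D = [Fri 10:00, Sat 13:00].
Intermediaries M with M overlaps D: C.
Via C — items with X starts C: none.
Union: none.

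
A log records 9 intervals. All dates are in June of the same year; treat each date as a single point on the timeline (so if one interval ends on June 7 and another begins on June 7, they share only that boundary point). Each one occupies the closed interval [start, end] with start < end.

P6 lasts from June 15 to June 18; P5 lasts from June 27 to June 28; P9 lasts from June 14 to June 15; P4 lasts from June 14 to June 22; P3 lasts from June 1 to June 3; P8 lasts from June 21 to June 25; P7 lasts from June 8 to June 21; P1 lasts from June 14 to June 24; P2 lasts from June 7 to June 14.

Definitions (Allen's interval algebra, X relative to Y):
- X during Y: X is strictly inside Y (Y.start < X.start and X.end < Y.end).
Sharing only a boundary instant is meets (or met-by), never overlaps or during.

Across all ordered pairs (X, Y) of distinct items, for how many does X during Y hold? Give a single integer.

4

Checking all 72 ordered pairs for relation 'during'; matching pairs in alphabetical order:
(P6, P1): P6 during P1 ✓
(P6, P4): P6 during P4 ✓
(P6, P7): P6 during P7 ✓
(P9, P7): P9 during P7 ✓
Count: 4.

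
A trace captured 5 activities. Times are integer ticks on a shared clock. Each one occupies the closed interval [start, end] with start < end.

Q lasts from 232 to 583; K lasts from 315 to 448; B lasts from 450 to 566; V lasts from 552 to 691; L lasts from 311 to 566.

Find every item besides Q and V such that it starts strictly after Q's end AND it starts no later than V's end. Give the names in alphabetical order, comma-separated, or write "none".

none

Conditions: its start is strictly after Q's end (X.start > 583) AND its start is no later than V's end (X.start <= 691).
B: start 450 > 583? ✗; start 450 <= 691? ✓ → no.
K: start 315 > 583? ✗; start 315 <= 691? ✓ → no.
L: start 311 > 583? ✗; start 311 <= 691? ✓ → no.
Result: none.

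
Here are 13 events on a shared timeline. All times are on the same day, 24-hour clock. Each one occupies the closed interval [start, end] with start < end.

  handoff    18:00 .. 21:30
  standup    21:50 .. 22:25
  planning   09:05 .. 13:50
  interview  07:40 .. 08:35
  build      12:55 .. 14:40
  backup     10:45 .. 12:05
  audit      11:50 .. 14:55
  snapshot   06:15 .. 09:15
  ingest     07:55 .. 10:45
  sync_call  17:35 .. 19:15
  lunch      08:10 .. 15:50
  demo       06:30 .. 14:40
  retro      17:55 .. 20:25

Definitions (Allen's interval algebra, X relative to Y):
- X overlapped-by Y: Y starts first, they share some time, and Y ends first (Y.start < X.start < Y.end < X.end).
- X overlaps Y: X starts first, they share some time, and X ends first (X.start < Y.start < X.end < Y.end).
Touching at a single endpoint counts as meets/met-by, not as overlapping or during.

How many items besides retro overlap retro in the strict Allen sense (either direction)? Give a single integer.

2

Target retro = [17:55, 20:25].
audit [11:50, 14:55] → before → no.
backup [10:45, 12:05] → before → no.
build [12:55, 14:40] → before → no.
demo [06:30, 14:40] → before → no.
handoff [18:00, 21:30] → overlapped-by → counts.
ingest [07:55, 10:45] → before → no.
interview [07:40, 08:35] → before → no.
lunch [08:10, 15:50] → before → no.
planning [09:05, 13:50] → before → no.
snapshot [06:15, 09:15] → before → no.
standup [21:50, 22:25] → after → no.
sync_call [17:35, 19:15] → overlaps → counts.
Total: 2.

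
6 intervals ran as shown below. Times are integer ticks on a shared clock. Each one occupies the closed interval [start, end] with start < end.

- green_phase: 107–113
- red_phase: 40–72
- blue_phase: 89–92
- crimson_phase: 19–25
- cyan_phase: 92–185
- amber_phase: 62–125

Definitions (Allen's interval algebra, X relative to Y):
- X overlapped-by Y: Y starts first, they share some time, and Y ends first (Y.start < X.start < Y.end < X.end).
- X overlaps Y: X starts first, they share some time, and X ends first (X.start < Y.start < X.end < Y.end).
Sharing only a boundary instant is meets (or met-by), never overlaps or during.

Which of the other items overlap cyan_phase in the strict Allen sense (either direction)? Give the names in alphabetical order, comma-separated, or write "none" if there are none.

amber_phase

Target cyan_phase = [92, 185].
amber_phase [62, 125] → overlaps → yes.
blue_phase [89, 92] → meets → no.
crimson_phase [19, 25] → before → no.
green_phase [107, 113] → during → no.
red_phase [40, 72] → before → no.
Result: amber_phase.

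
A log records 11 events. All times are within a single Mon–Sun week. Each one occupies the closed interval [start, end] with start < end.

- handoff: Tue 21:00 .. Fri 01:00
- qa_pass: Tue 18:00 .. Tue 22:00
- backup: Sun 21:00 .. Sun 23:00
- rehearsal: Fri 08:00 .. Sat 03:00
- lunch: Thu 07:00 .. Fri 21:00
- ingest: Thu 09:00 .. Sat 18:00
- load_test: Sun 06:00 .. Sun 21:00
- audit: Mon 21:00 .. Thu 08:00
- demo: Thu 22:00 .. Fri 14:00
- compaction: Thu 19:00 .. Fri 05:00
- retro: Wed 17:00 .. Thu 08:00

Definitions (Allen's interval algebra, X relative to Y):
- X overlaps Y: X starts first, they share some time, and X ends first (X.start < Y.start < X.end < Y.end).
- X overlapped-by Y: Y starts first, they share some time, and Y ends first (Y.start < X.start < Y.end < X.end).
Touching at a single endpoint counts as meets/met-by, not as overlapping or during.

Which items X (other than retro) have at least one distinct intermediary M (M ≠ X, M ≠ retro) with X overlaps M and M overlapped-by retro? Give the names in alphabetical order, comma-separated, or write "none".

audit, handoff

Target retro = [Wed 17:00, Thu 08:00].
Intermediaries M with M overlapped-by retro: lunch.
Via lunch — items with X overlaps lunch: audit, handoff.
Union: audit, handoff.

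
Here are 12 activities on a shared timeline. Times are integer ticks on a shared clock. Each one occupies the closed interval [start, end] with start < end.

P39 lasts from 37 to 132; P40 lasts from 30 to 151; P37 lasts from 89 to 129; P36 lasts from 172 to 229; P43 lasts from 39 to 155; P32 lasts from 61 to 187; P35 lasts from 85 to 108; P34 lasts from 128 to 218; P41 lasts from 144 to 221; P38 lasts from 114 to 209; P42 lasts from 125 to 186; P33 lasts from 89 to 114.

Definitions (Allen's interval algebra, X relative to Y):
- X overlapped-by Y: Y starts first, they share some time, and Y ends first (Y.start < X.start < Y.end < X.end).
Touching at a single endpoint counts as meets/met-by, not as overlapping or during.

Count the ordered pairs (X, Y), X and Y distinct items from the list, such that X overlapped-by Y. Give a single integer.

Checking all 132 ordered pairs for relation 'overlapped-by'; matching pairs in alphabetical order:
(P32, P39): P32 overlapped-by P39 ✓
(P32, P40): P32 overlapped-by P40 ✓
(P32, P43): P32 overlapped-by P43 ✓
(P33, P35): P33 overlapped-by P35 ✓
(P34, P32): P34 overlapped-by P32 ✓
(P34, P37): P34 overlapped-by P37 ✓
(P34, P38): P34 overlapped-by P38 ✓
(P34, P39): P34 overlapped-by P39 ✓
(P34, P40): P34 overlapped-by P40 ✓
(P34, P42): P34 overlapped-by P42 ✓
(P34, P43): P34 overlapped-by P43 ✓
(P36, P32): P36 overlapped-by P32 ✓
(P36, P34): P36 overlapped-by P34 ✓
(P36, P38): P36 overlapped-by P38 ✓
(P36, P41): P36 overlapped-by P41 ✓
(P36, P42): P36 overlapped-by P42 ✓
(P37, P35): P37 overlapped-by P35 ✓
(P38, P32): P38 overlapped-by P32 ✓
(P38, P37): P38 overlapped-by P37 ✓
(P38, P39): P38 overlapped-by P39 ✓
(P38, P40): P38 overlapped-by P40 ✓
(P38, P43): P38 overlapped-by P43 ✓
(P41, P32): P41 overlapped-by P32 ✓
(P41, P34): P41 overlapped-by P34 ✓
... plus 10 further pairs not listed.
Count: 34.

34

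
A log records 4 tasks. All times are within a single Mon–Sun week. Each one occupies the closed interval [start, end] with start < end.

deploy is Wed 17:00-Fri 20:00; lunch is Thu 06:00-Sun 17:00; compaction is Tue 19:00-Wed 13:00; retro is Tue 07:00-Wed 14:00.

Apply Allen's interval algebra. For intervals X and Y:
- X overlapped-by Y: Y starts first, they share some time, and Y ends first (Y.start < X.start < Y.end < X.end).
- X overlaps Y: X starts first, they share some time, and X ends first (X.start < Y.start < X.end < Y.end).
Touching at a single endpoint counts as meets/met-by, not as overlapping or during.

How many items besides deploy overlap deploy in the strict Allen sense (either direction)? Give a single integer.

1

Target deploy = [Wed 17:00, Fri 20:00].
compaction [Tue 19:00, Wed 13:00] → before → no.
lunch [Thu 06:00, Sun 17:00] → overlapped-by → counts.
retro [Tue 07:00, Wed 14:00] → before → no.
Total: 1.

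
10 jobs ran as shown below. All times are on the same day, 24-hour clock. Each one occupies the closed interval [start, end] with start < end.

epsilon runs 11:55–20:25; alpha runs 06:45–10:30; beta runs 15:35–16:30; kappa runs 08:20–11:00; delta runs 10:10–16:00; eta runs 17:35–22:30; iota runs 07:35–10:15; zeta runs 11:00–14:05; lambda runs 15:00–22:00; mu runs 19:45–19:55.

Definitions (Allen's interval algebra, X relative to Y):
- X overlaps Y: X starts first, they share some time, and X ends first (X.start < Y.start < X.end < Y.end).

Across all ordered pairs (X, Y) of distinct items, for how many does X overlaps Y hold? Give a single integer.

Checking all 90 ordered pairs for relation 'overlaps'; matching pairs in alphabetical order:
(alpha, delta): alpha overlaps delta ✓
(alpha, kappa): alpha overlaps kappa ✓
(delta, beta): delta overlaps beta ✓
(delta, epsilon): delta overlaps epsilon ✓
(delta, lambda): delta overlaps lambda ✓
(epsilon, eta): epsilon overlaps eta ✓
(epsilon, lambda): epsilon overlaps lambda ✓
(iota, delta): iota overlaps delta ✓
(iota, kappa): iota overlaps kappa ✓
(kappa, delta): kappa overlaps delta ✓
(lambda, eta): lambda overlaps eta ✓
(zeta, epsilon): zeta overlaps epsilon ✓
Count: 12.

12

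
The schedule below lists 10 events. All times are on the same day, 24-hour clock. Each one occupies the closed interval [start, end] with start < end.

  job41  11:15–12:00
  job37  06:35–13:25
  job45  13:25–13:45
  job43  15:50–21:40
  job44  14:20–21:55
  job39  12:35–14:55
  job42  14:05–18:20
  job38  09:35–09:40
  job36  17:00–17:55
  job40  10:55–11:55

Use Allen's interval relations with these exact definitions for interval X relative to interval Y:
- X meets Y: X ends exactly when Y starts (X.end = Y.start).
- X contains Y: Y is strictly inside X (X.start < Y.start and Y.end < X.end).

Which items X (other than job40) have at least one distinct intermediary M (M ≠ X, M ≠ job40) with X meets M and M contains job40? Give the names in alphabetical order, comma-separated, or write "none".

Target job40 = [10:55, 11:55].
Intermediaries M with M contains job40: job37.
Via job37 — items with X meets job37: none.
Union: none.

none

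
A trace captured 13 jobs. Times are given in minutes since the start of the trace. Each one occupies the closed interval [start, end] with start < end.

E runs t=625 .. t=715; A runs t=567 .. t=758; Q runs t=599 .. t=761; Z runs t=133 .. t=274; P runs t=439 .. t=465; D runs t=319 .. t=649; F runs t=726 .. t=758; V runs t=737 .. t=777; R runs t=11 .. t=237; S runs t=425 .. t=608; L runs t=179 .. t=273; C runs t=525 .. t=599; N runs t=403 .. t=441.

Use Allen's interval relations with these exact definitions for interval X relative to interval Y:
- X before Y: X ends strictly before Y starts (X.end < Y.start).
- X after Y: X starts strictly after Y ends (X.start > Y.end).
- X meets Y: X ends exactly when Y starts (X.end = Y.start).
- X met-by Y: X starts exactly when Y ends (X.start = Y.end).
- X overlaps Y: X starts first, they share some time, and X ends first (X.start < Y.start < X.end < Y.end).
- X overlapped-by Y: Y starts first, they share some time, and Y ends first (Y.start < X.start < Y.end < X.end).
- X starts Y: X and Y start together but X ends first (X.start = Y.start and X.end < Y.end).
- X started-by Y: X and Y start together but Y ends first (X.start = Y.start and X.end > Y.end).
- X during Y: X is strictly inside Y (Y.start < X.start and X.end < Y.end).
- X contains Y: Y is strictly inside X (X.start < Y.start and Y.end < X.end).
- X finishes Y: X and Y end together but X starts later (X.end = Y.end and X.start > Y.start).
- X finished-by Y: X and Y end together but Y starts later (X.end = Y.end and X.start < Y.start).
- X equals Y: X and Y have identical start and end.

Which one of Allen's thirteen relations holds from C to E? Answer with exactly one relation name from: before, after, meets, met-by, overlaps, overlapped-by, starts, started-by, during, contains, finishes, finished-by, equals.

C = [t=525, t=599]; E = [t=625, t=715].
Compare endpoints: C.start < E.start, C.start < E.end, C.end < E.start, C.end < E.end.
That pattern is 'before'.

before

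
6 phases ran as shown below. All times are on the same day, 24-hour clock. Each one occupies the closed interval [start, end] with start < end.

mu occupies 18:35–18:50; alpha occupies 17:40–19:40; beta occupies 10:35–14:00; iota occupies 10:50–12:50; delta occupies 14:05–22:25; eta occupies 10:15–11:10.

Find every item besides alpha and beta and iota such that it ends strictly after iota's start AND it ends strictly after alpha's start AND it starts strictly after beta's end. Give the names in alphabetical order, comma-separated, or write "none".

delta, mu

Conditions: its end is strictly after iota's start (X.end > 10:50) AND its end is strictly after alpha's start (X.end > 17:40) AND its start is strictly after beta's end (X.start > 14:00).
delta: end 22:25 > 10:50? ✓; end 22:25 > 17:40? ✓; start 14:05 > 14:00? ✓ → yes.
eta: end 11:10 > 10:50? ✓; end 11:10 > 17:40? ✗; start 10:15 > 14:00? ✗ → no.
mu: end 18:50 > 10:50? ✓; end 18:50 > 17:40? ✓; start 18:35 > 14:00? ✓ → yes.
Result: delta, mu.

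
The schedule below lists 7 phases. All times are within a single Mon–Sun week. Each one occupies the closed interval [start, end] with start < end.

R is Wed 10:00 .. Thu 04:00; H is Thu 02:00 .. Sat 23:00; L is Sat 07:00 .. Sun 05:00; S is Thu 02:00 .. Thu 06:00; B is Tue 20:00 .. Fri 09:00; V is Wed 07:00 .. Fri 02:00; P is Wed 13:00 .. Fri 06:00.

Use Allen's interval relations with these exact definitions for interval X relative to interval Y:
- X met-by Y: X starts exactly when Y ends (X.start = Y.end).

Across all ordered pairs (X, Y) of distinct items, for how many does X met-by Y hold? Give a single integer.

0

Checking all 42 ordered pairs for relation 'met-by'; matching pairs in alphabetical order:
No pair satisfies it.
Count: 0.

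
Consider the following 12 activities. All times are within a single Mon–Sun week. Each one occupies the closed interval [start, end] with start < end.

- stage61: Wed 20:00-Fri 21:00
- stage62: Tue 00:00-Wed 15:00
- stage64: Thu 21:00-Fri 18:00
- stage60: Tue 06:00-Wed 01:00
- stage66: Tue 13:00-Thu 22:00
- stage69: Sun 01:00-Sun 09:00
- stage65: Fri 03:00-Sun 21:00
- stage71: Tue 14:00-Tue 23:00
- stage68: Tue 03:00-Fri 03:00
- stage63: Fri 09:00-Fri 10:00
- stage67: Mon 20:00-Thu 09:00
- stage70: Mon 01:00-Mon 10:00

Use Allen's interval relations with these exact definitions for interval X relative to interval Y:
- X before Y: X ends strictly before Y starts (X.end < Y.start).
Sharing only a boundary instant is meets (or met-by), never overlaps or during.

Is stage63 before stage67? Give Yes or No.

No

stage63 = [Fri 09:00, Fri 10:00], stage67 = [Mon 20:00, Thu 09:00].
Actual relation of stage63 to stage67: after.
Asked whether 'before' holds → No.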